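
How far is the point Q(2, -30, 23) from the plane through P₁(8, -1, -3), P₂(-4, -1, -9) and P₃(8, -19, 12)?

P₁P₂ = (-12, 0, -6) and P₁P₃ = (0, -18, 15), so a normal is n = P₁P₂ × P₁P₃ = (-108, 180, 216).
Then n·(2, -30, 23) - (-1692) = 1044.
|n| = √(11664 + 32400 + 46656) = 36√70, so the distance is |1044|/(36√70) = 29/√70.

29/√70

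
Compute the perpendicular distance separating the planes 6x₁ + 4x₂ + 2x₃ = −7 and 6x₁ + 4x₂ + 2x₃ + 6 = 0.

With common normal n = (6, 4, 2) (|n| = 2√14), the distance is |(-7) − (-6)|/|n| = 1/(2√14).

1/(2√14)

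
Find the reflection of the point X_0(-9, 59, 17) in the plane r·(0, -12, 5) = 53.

n = (0, -12, 5), |n|² = 169, n·X_0 − 53 = -676, so t = -676/169 = -4.
Foot F = X_0 − (-4)·n = (-9, 11, 37); the reflection is 2F − X_0 = (-9, -37, 57).

(-9, -37, 57)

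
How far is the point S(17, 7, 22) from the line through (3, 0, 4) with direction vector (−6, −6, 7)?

Direction vector d = (−6, −6, 7).
AP = (14, 7, 18); AP·d = 0, |AP|² = 569, |d|² = 121.
distance² = |AP|² − (AP·d)²/|d|² = 569 − 0/121 = 569, so the distance is √569.

√569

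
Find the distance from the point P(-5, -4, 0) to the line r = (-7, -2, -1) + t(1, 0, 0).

Direction vector d = (1, 0, 0).
AP = (2, -2, 1), and AP × d = (0, 1, 2).
|AP × d|² = 5 and |d|² = 1, so the distance is √5.

√5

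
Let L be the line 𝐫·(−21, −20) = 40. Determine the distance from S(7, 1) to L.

The normal to the line is n = (−21, −20) with |n| = 29.
|n·S − 40| = |-167 − 40| = 207, so the distance is 207/29.

207/29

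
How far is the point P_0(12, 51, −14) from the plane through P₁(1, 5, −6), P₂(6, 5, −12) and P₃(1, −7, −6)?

26√61/61

P₁P₂ = (5, 0, −6) and P₁P₃ = (0, −12, 0), so a normal is n = P₁P₂ × P₁P₃ = (−72, 0, −60).
d = |(-72)·12 + (-60)·(-14) − 288| / √(5184 + 0 + 3600) = |-312| / (12√61) = 26/√61.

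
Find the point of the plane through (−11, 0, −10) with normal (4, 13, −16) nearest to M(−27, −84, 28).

The perpendicular from M has direction n = (4, 13, −16): r = (−27, −84, 28) + t(4, 13, −16).
Substitute into the plane: n·(M + tn) = 116 gives -1648 + 441t = 116, so t = 4.
Foot = (−27, −84, 28) + 4·(4, 13, −16) = (−11, −32, −36).

(-11, -32, -36)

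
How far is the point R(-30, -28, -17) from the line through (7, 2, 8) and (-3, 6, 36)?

A direction vector is d = (-10, 4, 28).
AP = (-37, -30, -25); AP·d = -450, |AP|² = 2894, |d|² = 900.
distance² = |AP|² − (AP·d)²/|d|² = 2894 − 202500/900 = 2669, so the distance is √2669.

√2669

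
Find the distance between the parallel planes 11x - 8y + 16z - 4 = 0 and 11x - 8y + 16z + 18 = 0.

22/21

Both planes have normal n = (11, -8, 16), |n| = 21. Any point on the first plane is at distance |(-18) − 4|/|n| = 22/21 from the second.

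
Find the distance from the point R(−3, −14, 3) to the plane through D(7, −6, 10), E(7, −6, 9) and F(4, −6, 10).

DE = (0, 0, −1) and DF = (−3, 0, 0), so a normal is n = DE × DF = (0, 3, 0).
d = |3·(-14) − (-18)| / √(0 + 9 + 0) = |-24| / 3 = 8.

8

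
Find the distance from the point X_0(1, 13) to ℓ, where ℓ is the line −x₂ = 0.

13

The normal to the line is n = (0, −1) with |n| = 1.
|n·X_0 − 0| = |-13 − 0| = 13, so the distance is 13/1 = 13.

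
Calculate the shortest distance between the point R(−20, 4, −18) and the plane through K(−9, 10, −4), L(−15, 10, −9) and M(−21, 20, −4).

7/√97

KL = (−6, 0, −5) and KM = (−12, 10, 0), so a normal is n = KL × KM = (50, 60, −60).
d = |50·(-20) + 60·4 + (-60)·(-18) − 390| / √(2500 + 3600 + 3600) = |-70| / (10√97) = 7/√97.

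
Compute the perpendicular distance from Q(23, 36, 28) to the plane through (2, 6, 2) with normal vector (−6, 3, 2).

16/7

The plane has equation n·(r − (2, 6, 2)) = 0, i.e. n·r = 10.
n = (−6, 3, 2); n·P − 10 = 16; |n| = 7; distance = 16/7.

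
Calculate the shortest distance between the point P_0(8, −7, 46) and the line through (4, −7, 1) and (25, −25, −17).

A direction vector is d = (21, −18, −18).
AP = (4, 0, 45), and AP × d = (810, 1017, −72).
|AP × d|² = 1695573 and |d|² = 1089, so the distance is √(1695573/1089) = √1557 = 3√173.

3√173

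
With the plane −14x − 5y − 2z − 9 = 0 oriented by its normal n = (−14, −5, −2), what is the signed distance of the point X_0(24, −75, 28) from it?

-26/15

n·X_0 − 9 = -26.
|n| = 15, so the signed distance is -26/15.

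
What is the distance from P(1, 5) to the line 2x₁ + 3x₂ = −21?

38/√13

d = |2·1 + 3·5 − (-21)| / √(4 + 9) = |38|/√13 = 38/√13.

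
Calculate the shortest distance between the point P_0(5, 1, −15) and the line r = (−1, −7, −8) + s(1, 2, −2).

Direction vector d = (1, 2, −2).
AP = (6, 8, −7), and AP × d = (−2, 5, 4).
|AP × d|² = 45 and |d|² = 9, so the distance is √(45/9) = √5.

√5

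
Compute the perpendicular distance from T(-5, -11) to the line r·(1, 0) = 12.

d = |1·(-5) + 0·(-11) − 12| / √(1 + 0) = |-17|/1 = 17.

17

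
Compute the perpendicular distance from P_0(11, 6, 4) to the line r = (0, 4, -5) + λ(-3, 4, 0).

√181

Direction vector d = (-3, 4, 0).
AP = (11, 2, 9), and AP × d = (-36, -27, 50).
|AP × d|² = 4525 and |d|² = 25, so the distance is √(4525/25) = √181.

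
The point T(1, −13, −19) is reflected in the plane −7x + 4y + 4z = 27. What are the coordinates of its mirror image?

(-27, 3, -3)

With n = (−7, 4, 4), the signed offset is (n·T − 27)/|n|² = -162/81 = -2.
T' = T − 2t·n = (1, −13, −19) − (-4)·(−7, 4, 4) = (−27, 3, −3).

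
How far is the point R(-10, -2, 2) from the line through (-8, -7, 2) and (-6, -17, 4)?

A direction vector is d = (2, -10, 2).
AP = (-2, 5, 0), and AP × d = (10, 4, 10).
|AP × d|² = 216 and |d|² = 108, so the distance is √(216/108) = √2.

√2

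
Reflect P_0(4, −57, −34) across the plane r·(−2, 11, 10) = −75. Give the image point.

n = (−2, 11, 10), |n|² = 225, n·P_0 − (-75) = -900, so t = -900/225 = -4.
Foot F = P_0 − (-4)·n = (−4, −13, 6); the reflection is 2F − P_0 = (−12, 31, 46).

(-12, 31, 46)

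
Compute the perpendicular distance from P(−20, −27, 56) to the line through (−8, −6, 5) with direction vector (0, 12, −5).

3√185

Direction vector d = (0, 12, −5).
AP = (−12, −21, 51); AP·d = -507, |AP|² = 3186, |d|² = 169.
distance² = |AP|² − (AP·d)²/|d|² = 3186 − 257049/169 = 1665, so the distance is 3√185.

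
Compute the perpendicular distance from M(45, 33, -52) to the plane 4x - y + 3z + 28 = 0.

19√26/26

d = |4·45 + (-1)·33 + 3·(-52) − (-28)| / √(16 + 1 + 9) = |19| / √26 = 19/√26.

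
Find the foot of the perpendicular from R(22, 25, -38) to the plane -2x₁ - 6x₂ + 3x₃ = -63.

(12, -5, -23)

n = (-2, -6, 3), |n|² = 49, and n·R − (-63) = -245.
t = -245/49 = -5, so the foot is R − t·n = (22, 25, -38) − (-5)·(-2, -6, 3) = (12, -5, -23).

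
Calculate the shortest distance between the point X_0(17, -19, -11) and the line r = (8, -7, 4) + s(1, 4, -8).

Direction vector d = (1, 4, -8).
AP = (9, -12, -15), and AP × d = (156, 57, 48).
|AP × d|² = 29889 and |d|² = 81, so the distance is √(29889/81) = √369 = 3√41.

3√41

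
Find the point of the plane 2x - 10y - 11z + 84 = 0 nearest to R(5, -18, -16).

(1, 2, 6)

n = (2, -10, -11), |n|² = 225, and n·R − (-84) = 450.
t = 450/225 = 2, so the foot is R − t·n = (5, -18, -16) − 2·(2, -10, -11) = (1, 2, 6).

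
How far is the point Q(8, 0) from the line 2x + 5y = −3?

19/√29

d = |2·8 + 5·0 − (-3)| / √(4 + 25) = |19|/√29 = 19/√29.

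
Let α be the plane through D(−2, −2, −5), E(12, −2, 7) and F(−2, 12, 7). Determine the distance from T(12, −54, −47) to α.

6

DE = (14, 0, 12) and DF = (0, 14, 12), so a normal is n = DE × DF = (−168, −168, 196).
Then n·(12, −54, −47) − (−308) = −1848.
|n| = √(28224 + 28224 + 38416) = 308, so the distance is |-1848|/308 = 6.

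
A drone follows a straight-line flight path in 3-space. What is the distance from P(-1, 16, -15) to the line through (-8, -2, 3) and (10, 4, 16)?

A direction vector is d = (18, 6, 13).
AP = (7, 18, -18); AP·d = 0, |AP|² = 697, |d|² = 529.
distance² = |AP|² − (AP·d)²/|d|² = 697 − 0/529 = 697, so the distance is √697.

√697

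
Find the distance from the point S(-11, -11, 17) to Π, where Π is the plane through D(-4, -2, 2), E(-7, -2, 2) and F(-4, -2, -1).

DE = (-3, 0, 0) and DF = (0, 0, -3), so a normal is n = DE × DF = (0, -9, 0).
n = (0, -9, 0); n·P − 18 = 81; |n| = 9; distance = 81/9 = 9.

9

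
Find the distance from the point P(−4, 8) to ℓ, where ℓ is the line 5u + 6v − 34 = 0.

d = |5·(-4) + 6·8 − 34| / √(25 + 36) = |-6|/√61 = 6/√61.

6/√61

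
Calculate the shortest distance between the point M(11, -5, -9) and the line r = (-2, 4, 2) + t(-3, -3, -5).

2√82

Direction vector d = (-3, -3, -5).
AP = (13, -9, -11), and AP × d = (12, 98, -66).
|AP × d|² = 14104 and |d|² = 43, so the distance is √(14104/43) = √328 = 2√82.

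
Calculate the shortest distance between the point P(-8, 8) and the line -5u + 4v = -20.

92/√41

d = |(-5)·(-8) + 4·8 − (-20)| / √(25 + 16) = |92|/√41 = 92/√41.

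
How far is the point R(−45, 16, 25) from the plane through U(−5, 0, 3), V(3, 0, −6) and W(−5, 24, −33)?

UV = (8, 0, −9) and UW = (0, 24, −36), so a normal is n = UV × UW = (216, 288, 192).
Then n·(−45, 16, 25) − (−504) = 192.
|n| = √(46656 + 82944 + 36864) = 408, so the distance is |192|/408 = 8/17.

8/17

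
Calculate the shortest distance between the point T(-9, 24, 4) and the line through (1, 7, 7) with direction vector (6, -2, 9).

√277

Direction vector d = (6, -2, 9).
AP = (-10, 17, -3); AP·d = -121, |AP|² = 398, |d|² = 121.
distance² = |AP|² − (AP·d)²/|d|² = 398 − 14641/121 = 277, so the distance is √277.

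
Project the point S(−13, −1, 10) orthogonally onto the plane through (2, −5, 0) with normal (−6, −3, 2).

(-1, 5, 6)

The perpendicular from S has direction n = (−6, −3, 2): r = (−13, −1, 10) + t(−6, −3, 2).
Substitute into the plane: n·(S + tn) = 3 gives 101 + 49t = 3, so t = -2.
Foot = (−13, −1, 10) + (-2)·(−6, −3, 2) = (−1, 5, 6).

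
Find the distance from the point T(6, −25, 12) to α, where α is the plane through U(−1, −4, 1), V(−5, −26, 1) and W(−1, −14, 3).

3/5

UV = (−4, −22, 0) and UW = (0, −10, 2), so a normal is n = UV × UW = (−44, 8, 40).
Then n·(6, −25, 12) − 52 = −36.
|n| = √(1936 + 64 + 1600) = 60, so the distance is |-36|/60 = 3/5.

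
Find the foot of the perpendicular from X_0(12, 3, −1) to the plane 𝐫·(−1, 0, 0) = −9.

(9, 3, -1)

The perpendicular from X_0 has direction n = (−1, 0, 0): r = (12, 3, −1) + λ(−1, 0, 0).
Substitute into the plane: n·(X_0 + λn) = -9 gives -12 + 1λ = -9, so λ = 3.
Foot = (12, 3, −1) + 3·(−1, 0, 0) = (9, 3, −1).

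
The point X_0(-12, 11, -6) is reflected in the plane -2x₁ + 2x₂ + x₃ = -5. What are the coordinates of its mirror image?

(8, -9, -16)

n = (-2, 2, 1), |n|² = 9, n·X_0 − (-5) = 45, so t = 45/9 = 5.
Foot F = X_0 − 5·n = (-2, 1, -11); the reflection is 2F − X_0 = (8, -9, -16).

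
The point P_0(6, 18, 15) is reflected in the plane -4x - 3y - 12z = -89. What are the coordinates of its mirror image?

n = (-4, -3, -12), |n|² = 169, n·P_0 − (-89) = -169, so t = -169/169 = -1.
Foot F = P_0 − (-1)·n = (2, 15, 3); the reflection is 2F − P_0 = (-2, 12, -9).

(-2, 12, -9)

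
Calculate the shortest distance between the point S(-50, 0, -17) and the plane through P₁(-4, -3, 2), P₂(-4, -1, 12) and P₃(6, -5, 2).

4√3/3

P₁P₂ = (0, 2, 10) and P₁P₃ = (10, -2, 0), so a normal is n = P₁P₂ × P₁P₃ = (20, 100, -20).
Then n·(-50, 0, -17) - (-420) = -240.
|n| = √(400 + 10000 + 400) = 60√3, so the distance is |-240|/(60√3) = 4√3/3.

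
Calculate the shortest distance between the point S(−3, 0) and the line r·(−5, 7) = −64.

The normal to the line is n = (−5, 7) with |n| = √74.
|n·S − (-64)| = |15 − (-64)| = 79, so the distance is 79/√74 = 79√74/74.

79/√74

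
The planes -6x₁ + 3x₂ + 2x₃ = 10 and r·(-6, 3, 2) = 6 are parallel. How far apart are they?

4/7

With common normal n = (-6, 3, 2) (|n| = 7), the distance is |10 − 6|/|n| = 4/7.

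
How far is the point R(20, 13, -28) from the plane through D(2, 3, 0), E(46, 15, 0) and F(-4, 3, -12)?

28/23

DE = (44, 12, 0) and DF = (-6, 0, -12), so a normal is n = DE × DF = (-144, 528, 72).
d = |(-144)·20 + 528·13 + 72·(-28) − 1296| / √(20736 + 278784 + 5184) = |672| / 552 = 28/23.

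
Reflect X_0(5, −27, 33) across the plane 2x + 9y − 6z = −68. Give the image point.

(17, 27, -3)

With n = (2, 9, −6), the signed offset is (n·X_0 − (-68))/|n|² = -363/121 = -3.
X_0' = X_0 − 2t·n = (5, −27, 33) − (-6)·(2, 9, −6) = (17, 27, −3).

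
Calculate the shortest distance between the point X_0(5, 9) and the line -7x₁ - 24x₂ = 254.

101/5

The normal to the line is n = (-7, -24) with |n| = 25.
|n·X_0 − 254| = |-251 − 254| = 505, so the distance is 505/25 = 101/5.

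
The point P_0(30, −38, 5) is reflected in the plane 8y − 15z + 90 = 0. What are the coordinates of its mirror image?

(30, -22, -25)

With n = (0, 8, −15), the signed offset is (n·P_0 − (-90))/|n|² = -289/289 = -1.
P_0' = P_0 − 2t·n = (30, −38, 5) − (-2)·(0, 8, −15) = (30, −22, −25).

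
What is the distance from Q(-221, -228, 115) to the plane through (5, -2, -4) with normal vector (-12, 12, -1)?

7

The plane has equation n·(r − (5, -2, -4)) = 0, i.e. n·r = -80.
Then n·(-221, -228, 115) - (-80) = -119.
|n| = √(144 + 144 + 1) = 17, so the distance is |-119|/17 = 7.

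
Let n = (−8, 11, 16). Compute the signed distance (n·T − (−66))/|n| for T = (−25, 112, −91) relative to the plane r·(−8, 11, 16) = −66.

n·T − (-66) = 42.
|n| = 21, so the signed distance is 42/21 = 2.

2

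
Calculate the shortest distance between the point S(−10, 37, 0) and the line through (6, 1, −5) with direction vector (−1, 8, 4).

Direction vector d = (−1, 8, 4).
AP = (−16, 36, 5); AP·d = 324, |AP|² = 1577, |d|² = 81.
distance² = |AP|² − (AP·d)²/|d|² = 1577 − 104976/81 = 281, so the distance is √281.

√281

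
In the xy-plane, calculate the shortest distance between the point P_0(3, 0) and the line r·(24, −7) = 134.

62/25

The normal to the line is n = (24, −7) with |n| = 25.
|n·P_0 − 134| = |72 − 134| = 62, so the distance is 62/25.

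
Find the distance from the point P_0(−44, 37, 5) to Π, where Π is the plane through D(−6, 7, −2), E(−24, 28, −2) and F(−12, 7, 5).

DE = (−18, 21, 0) and DF = (−6, 0, 7), so a normal is n = DE × DF = (147, 126, 126).
Then n·(−44, 37, 5) − (−252) = −924.
|n| = √(21609 + 15876 + 15876) = 231, so the distance is |-924|/231 = 4.

4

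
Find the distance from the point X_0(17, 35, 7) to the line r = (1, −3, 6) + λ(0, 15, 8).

√545

Direction vector d = (0, 15, 8).
AP = (16, 38, 1), and AP × d = (289, −128, 240).
|AP × d|² = 157505 and |d|² = 289, so the distance is √(157505/289) = √545.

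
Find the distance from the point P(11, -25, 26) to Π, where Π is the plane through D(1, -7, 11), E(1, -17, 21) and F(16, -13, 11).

5/(3√6)

DE = (0, -10, 10) and DF = (15, -6, 0), so a normal is n = DE × DF = (60, 150, 150).
Then n·(11, -25, 26) - 660 = 150.
|n| = √(3600 + 22500 + 22500) = 90√6, so the distance is |150|/(90√6) = 5/(3√6).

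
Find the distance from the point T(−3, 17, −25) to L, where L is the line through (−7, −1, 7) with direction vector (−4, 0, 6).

2√133

Direction vector d = (−4, 0, 6).
AP = (4, 18, −32), and AP × d = (108, 104, 72).
|AP × d|² = 27664 and |d|² = 52, so the distance is √(27664/52) = √532 = 2√133.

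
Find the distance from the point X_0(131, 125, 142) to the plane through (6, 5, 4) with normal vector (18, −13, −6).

The plane has equation n·(r − (6, 5, 4)) = 0, i.e. n·r = 19.
Then n·(131, 125, 142) − 19 = −138.
|n| = √(324 + 169 + 36) = 23, so the distance is |-138|/23 = 6.

6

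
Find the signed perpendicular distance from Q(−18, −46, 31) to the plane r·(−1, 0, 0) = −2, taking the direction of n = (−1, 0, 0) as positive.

20

n·Q − (-2) = 20.
|n| = 1, so the signed distance is 20/1 = 20.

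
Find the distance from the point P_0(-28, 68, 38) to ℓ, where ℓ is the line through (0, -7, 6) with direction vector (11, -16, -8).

Direction vector d = (11, -16, -8).
AP = (-28, 75, 32); AP·d = -1764, |AP|² = 7433, |d|² = 441.
distance² = |AP|² − (AP·d)²/|d|² = 7433 − 3111696/441 = 377, so the distance is √377.

√377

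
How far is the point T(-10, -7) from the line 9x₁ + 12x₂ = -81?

31/5

d = |9·(-10) + 12·(-7) − (-81)| / √(81 + 144) = |-93|/15 = 31/5.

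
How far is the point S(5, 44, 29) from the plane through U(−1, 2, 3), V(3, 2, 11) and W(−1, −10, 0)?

14/9

UV = (4, 0, 8) and UW = (0, −12, −3), so a normal is n = UV × UW = (96, 12, −48).
Then n·(5, 44, 29) − (−216) = −168.
|n| = √(9216 + 144 + 2304) = 108, so the distance is |-168|/108 = 14/9.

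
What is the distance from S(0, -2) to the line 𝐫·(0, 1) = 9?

11

d = |0·0 + 1·(-2) − 9| / √(0 + 1) = |-11|/1 = 11.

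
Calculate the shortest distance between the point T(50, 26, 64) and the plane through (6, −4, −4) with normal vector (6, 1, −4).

The plane has equation n·(r − (6, −4, −4)) = 0, i.e. n·r = 48.
Then n·(50, 26, 64) − 48 = 22.
|n| = √(36 + 1 + 16) = √53, so the distance is |22|/√53 = 22/√53.

22√53/53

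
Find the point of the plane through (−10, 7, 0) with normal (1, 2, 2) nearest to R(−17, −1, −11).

The perpendicular from R has direction n = (1, 2, 2): r = (−17, −1, −11) + μ(1, 2, 2).
Substitute into the plane: n·(R + μn) = 4 gives -41 + 9μ = 4, so μ = 5.
Foot = (−17, −1, −11) + 5·(1, 2, 2) = (−12, 9, −1).

(-12, 9, -1)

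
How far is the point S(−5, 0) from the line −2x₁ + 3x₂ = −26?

36/√13

d = |(-2)·(-5) + 3·0 − (-26)| / √(4 + 9) = |36|/√13 = 36√13/13.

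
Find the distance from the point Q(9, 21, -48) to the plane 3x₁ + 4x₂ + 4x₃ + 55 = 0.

26√41/41

Normal vector n = (3, 4, 4), and n·(9, 21, -48) - (-55) = -26.
|n| = √(9 + 16 + 16) = √41, so the distance is |-26|/√41 = 26√41/41.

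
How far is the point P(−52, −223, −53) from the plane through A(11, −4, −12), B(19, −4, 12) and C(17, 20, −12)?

AB = (8, 0, 24) and AC = (6, 24, 0), so a normal is n = AB × AC = (−576, 144, 192).
n = (−576, 144, 192); n·P − (-9216) = -3120; |n| = 624; distance = 3120/624 = 5.

5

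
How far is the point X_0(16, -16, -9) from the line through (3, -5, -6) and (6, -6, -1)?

2√66

A direction vector is d = (3, -1, 5).
AP = (13, -11, -3), and AP × d = (-58, -74, 20).
|AP × d|² = 9240 and |d|² = 35, so the distance is √(9240/35) = √264 = 2√66.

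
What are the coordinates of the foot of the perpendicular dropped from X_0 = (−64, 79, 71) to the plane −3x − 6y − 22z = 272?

n = (−3, −6, −22), |n|² = 529, and n·X_0 − 272 = -2116.
t = -2116/529 = -4, so the foot is X_0 − t·n = (−64, 79, 71) − (-4)·(−3, −6, −22) = (−76, 55, −17).

(-76, 55, -17)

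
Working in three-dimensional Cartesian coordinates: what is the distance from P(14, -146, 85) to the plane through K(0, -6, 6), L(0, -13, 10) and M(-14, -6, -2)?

7

KL = (0, -7, 4) and KM = (-14, 0, -8), so a normal is n = KL × KM = (56, -56, -98).
Then n·(14, -146, 85) - (-252) = 882.
|n| = √(3136 + 3136 + 9604) = 126, so the distance is |882|/126 = 7.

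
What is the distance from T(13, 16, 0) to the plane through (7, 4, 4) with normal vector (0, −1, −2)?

4/√5

The plane has equation n·(r − (7, 4, 4)) = 0, i.e. n·r = -12.
Then n·(13, 16, 0) − (−12) = −4.
|n| = √(0 + 1 + 4) = √5, so the distance is |-4|/√5 = 4/√5.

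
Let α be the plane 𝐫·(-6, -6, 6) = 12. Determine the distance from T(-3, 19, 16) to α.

Normal vector n = (-6, -6, 6), and n·(-3, 19, 16) - 12 = -12.
|n| = √(36 + 36 + 36) = 6√3, so the distance is |-12|/(6√3) = 2√3/3.

2√3/3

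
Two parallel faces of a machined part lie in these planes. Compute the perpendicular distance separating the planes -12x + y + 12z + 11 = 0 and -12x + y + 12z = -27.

16/17

With common normal n = (-12, 1, 12) (|n| = 17), the distance is |(-11) − (-27)|/|n| = 16/17.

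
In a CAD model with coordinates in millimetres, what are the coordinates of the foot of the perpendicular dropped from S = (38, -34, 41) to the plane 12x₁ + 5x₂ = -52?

(14, -44, 41)

n = (12, 5, 0), |n|² = 169, and n·S − (-52) = 338.
t = 338/169 = 2, so the foot is S − t·n = (38, -34, 41) − 2·(12, 5, 0) = (14, -44, 41).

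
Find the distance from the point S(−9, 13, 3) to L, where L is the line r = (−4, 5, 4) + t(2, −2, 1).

Direction vector d = (2, −2, 1).
AP = (−5, 8, −1); AP·d = -27, |AP|² = 90, |d|² = 9.
distance² = |AP|² − (AP·d)²/|d|² = 90 − 729/9 = 9, so the distance is 3.

3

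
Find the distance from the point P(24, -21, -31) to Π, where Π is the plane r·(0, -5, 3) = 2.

n = (0, -5, 3); n·P − 2 = 10; |n| = √34; distance = 10/√34.

5√34/17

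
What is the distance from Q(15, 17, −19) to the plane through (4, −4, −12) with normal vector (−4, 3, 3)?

The plane has equation n·(r − (4, −4, −12)) = 0, i.e. n·r = -64.
Then n·(15, 17, −19) − (−64) = −2.
|n| = √(16 + 9 + 9) = √34, so the distance is |-2|/√34 = √34/17.

√34/17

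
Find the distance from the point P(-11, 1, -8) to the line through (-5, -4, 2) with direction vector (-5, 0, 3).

Direction vector d = (-5, 0, 3).
AP = (-6, 5, -10); AP·d = 0, |AP|² = 161, |d|² = 34.
distance² = |AP|² − (AP·d)²/|d|² = 161 − 0/34 = 161, so the distance is √161.

√161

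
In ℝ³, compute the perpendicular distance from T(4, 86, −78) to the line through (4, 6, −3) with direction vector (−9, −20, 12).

Direction vector d = (−9, −20, 12).
AP = (0, 80, −75), and AP × d = (−540, 675, 720).
|AP × d|² = 1265625 and |d|² = 625, so the distance is √(1265625/625) = √2025 = 45.

45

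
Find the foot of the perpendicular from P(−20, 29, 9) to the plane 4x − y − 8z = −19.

(-12, 27, -7)

n = (4, −1, −8), |n|² = 81, and n·P − (-19) = -162.
t = -162/81 = -2, so the foot is P − t·n = (−20, 29, 9) − (-2)·(4, −1, −8) = (−12, 27, −7).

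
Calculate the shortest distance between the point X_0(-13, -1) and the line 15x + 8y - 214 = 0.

The normal to the line is n = (15, 8) with |n| = 17.
|n·X_0 − 214| = |-203 − 214| = 417, so the distance is 417/17.

417/17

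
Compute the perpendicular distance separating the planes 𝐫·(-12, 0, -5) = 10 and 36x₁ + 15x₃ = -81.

Divide the second equation by -3 to match normals: -12x₁ - 5x₃ = 27.
With common normal n = (-12, 0, -5) (|n| = 13), the distance is |10 − 27|/|n| = 17/13.

17/13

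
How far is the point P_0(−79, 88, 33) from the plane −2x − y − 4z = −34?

4√21/3

n = (−2, −1, −4); n·P − (-34) = -28; |n| = √21; distance = 28/√21 = 4√21/3.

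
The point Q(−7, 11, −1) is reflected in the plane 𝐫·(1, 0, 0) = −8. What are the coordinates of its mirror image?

n = (1, 0, 0), |n|² = 1, n·Q − (-8) = 1, so t = 1/1 = 1.
Foot F = Q − 1·n = (−8, 11, −1); the reflection is 2F − Q = (−9, 11, −1).

(-9, 11, -1)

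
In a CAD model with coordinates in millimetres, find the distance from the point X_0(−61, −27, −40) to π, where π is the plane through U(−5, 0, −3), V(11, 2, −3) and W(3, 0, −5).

4/3

UV = (16, 2, 0) and UW = (8, 0, −2), so a normal is n = UV × UW = (−4, 32, −16).
n = (−4, 32, −16); n·P − 68 = -48; |n| = 36; distance = 48/36 = 4/3.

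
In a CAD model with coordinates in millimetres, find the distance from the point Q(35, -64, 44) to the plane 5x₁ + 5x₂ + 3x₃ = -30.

Normal vector n = (5, 5, 3), and n·(35, -64, 44) - (-30) = 17.
|n| = √(25 + 25 + 9) = √59, so the distance is |17|/√59 = 17/√59.

17/√59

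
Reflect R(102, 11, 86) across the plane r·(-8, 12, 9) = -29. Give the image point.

n = (-8, 12, 9), |n|² = 289, n·R − (-29) = 119, so t = 119/289 = 7/17.
Foot F = R − (7/17)·n = (1790/17, 103/17, 1399/17); the reflection is 2F − R = (1846/17, 19/17, 1336/17).

(1846/17, 19/17, 1336/17)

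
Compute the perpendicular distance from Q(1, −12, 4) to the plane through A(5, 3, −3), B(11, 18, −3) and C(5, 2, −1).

AB = (6, 15, 0) and AC = (0, −1, 2), so a normal is n = AB × AC = (30, −12, −6).
Then n·(1, −12, 4) − 132 = 18.
|n| = √(900 + 144 + 36) = 6√30, so the distance is |18|/(6√30) = √30/10.

3/√30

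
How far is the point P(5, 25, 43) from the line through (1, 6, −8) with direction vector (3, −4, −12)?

√274

Direction vector d = (3, −4, −12).
AP = (4, 19, 51), and AP × d = (−24, 201, −73).
|AP × d|² = 46306 and |d|² = 169, so the distance is √(46306/169) = √274.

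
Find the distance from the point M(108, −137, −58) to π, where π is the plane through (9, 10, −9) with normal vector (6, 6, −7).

5

The plane has equation n·(r − (9, 10, −9)) = 0, i.e. n·r = 177.
n = (6, 6, −7); n·P − 177 = 55; |n| = 11; distance = 55/11 = 5.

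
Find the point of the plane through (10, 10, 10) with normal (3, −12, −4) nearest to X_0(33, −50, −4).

The perpendicular from X_0 has direction n = (3, −12, −4): r = (33, −50, −4) + λ(3, −12, −4).
Substitute into the plane: n·(X_0 + λn) = -130 gives 715 + 169λ = -130, so λ = -5.
Foot = (33, −50, −4) + (-5)·(3, −12, −4) = (18, 10, 16).

(18, 10, 16)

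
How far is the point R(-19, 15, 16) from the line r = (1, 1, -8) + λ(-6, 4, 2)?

Direction vector d = (-6, 4, 2).
AP = (-20, 14, 24); AP·d = 224, |AP|² = 1172, |d|² = 56.
distance² = |AP|² − (AP·d)²/|d|² = 1172 − 50176/56 = 276, so the distance is 2√69.

2√69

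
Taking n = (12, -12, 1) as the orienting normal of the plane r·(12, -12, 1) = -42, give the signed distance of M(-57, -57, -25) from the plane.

1

n·M − (-42) = 17.
|n| = 17, so the signed distance is 17/17 = 1.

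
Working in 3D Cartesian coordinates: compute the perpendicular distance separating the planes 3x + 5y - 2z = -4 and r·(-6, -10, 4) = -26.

Divide the second equation by -2 to match normals: 3x + 5y - 2z = 13.
Both planes have normal n = (3, 5, -2), |n| = √38. Any point on the first plane is at distance |13 − (-4)|/|n| = 17/√38 = 17√38/38 from the second.

17/√38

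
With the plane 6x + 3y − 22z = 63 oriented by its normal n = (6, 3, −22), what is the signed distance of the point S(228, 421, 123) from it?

-6

n·S − 63 = -138.
|n| = 23, so the signed distance is -138/23 = -6.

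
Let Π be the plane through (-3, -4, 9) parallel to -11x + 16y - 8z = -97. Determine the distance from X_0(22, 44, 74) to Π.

9/7

Parallel planes share the normal n = (-11, 16, -8); since (-3, -4, 9) lies on the plane, its equation is -11x + 16y - 8z = -103.
Then n·(22, 44, 74) - (-103) = -27.
|n| = √(121 + 256 + 64) = 21, so the distance is |-27|/21 = 9/7.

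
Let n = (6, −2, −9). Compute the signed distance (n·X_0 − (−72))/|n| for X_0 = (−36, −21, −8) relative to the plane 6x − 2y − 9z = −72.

n·X_0 − (-72) = -30.
|n| = 11, so the signed distance is -30/11.

-30/11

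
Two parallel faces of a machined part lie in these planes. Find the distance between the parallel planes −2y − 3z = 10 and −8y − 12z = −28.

17√13/13

Divide the second equation by 4 to match normals: −2y − 3z = -7.
Both planes have normal n = (0, −2, −3), |n| = √13. Any point on the first plane is at distance |(-7) − 10|/|n| = 17/√13 from the second.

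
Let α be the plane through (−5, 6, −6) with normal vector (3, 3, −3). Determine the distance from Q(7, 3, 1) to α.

The plane has equation n·(r − (−5, 6, −6)) = 0, i.e. n·r = 21.
Then n·(7, 3, 1) − 21 = 6.
|n| = √(9 + 9 + 9) = 3√3, so the distance is |6|/(3√3) = 2/√3.

2/√3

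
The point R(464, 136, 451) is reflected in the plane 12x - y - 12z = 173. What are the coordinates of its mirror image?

With n = (12, -1, -12), the signed offset is (n·R − 173)/|n|² = -153/289 = -9/17.
R' = R − 2t·n = (464, 136, 451) − (-18/17)·(12, -1, -12) = (8104/17, 2294/17, 7451/17).

(8104/17, 2294/17, 7451/17)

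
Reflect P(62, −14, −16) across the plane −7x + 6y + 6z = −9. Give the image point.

n = (−7, 6, 6), |n|² = 121, n·P − (-9) = -605, so t = -605/121 = -5.
Foot F = P − (-5)·n = (27, 16, 14); the reflection is 2F − P = (−8, 46, 44).

(-8, 46, 44)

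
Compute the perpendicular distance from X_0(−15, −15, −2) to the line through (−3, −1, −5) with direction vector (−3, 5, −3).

Direction vector d = (−3, 5, −3).
AP = (−12, −14, 3), and AP × d = (27, −45, −102).
|AP × d|² = 13158 and |d|² = 43, so the distance is √(13158/43) = √306 = 3√34.

3√34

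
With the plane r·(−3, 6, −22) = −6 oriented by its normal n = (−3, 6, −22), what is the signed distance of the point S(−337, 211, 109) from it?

-5

n·S − (-6) = -115.
|n| = 23, so the signed distance is -115/23 = -5.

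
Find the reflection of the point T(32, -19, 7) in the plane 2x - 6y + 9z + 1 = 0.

(24, 5, -29)

n = (2, -6, 9), |n|² = 121, n·T − (-1) = 242, so t = 242/121 = 2.
Foot F = T − 2·n = (28, -7, -11); the reflection is 2F − T = (24, 5, -29).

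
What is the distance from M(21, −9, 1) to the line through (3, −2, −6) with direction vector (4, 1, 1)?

√134

Direction vector d = (4, 1, 1).
AP = (18, −7, 7), and AP × d = (−14, 10, 46).
|AP × d|² = 2412 and |d|² = 18, so the distance is √(2412/18) = √134.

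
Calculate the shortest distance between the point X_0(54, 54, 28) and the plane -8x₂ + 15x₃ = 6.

Normal vector n = (0, -8, 15), and n·(54, 54, 28) - 6 = -18.
|n| = √(0 + 64 + 225) = 17, so the distance is |-18|/17 = 18/17.

18/17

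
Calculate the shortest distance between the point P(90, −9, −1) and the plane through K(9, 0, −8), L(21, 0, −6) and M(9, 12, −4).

KL = (12, 0, 2) and KM = (0, 12, 4), so a normal is n = KL × KM = (−24, −48, 144).
d = |(-24)·90 + (-48)·(-9) + 144·(-1) − (-1368)| / √(576 + 2304 + 20736) = |-504| / (24√41) = 21/√41.

21/√41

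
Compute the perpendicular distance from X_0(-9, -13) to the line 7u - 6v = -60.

15√85/17

d = |7·(-9) + (-6)·(-13) − (-60)| / √(49 + 36) = |75|/√85 = 15√85/17.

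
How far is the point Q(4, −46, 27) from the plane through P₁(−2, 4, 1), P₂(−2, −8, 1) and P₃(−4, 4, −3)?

14/√5

P₁P₂ = (0, −12, 0) and P₁P₃ = (−2, 0, −4), so a normal is n = P₁P₂ × P₁P₃ = (48, 0, −24).
n = (48, 0, −24); n·P − (-120) = -336; |n| = 24√5; distance = 336/(24√5) = 14√5/5.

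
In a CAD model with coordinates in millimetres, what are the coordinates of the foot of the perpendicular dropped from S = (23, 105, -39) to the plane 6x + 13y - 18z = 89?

The perpendicular from S has direction n = (6, 13, -18): r = (23, 105, -39) + μ(6, 13, -18).
Substitute into the plane: n·(S + μn) = 89 gives 2205 + 529μ = 89, so μ = -4.
Foot = (23, 105, -39) + (-4)·(6, 13, -18) = (-1, 53, 33).

(-1, 53, 33)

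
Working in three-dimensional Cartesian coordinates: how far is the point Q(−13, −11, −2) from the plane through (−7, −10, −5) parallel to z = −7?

3

Parallel planes share the normal n = (0, 0, 1); since (−7, −10, −5) lies on the plane, its equation is z = -5.
d = |1·(-2) − (-5)| / √(0 + 0 + 1) = |3| / 1 = 3.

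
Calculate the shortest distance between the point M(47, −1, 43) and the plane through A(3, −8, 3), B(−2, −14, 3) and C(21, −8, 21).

AB = (−5, −6, 0) and AC = (18, 0, 18), so a normal is n = AB × AC = (−108, 90, 108).
n = (−108, 90, 108); n·P − (-720) = 198; |n| = 18√97; distance = 198/(18√97) = 11/√97.

11/√97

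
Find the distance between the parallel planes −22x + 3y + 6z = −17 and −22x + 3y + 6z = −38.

21/23

With common normal n = (−22, 3, 6) (|n| = 23), the distance is |(-17) − (-38)|/|n| = 21/23.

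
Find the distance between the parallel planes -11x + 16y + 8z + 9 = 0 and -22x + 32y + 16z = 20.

19/21

Divide the second equation by 2 to match normals: -11x + 16y + 8z = 10.
With common normal n = (-11, 16, 8) (|n| = 21), the distance is |(-9) − 10|/|n| = 19/21.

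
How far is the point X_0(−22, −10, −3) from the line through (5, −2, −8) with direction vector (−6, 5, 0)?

Direction vector d = (−6, 5, 0).
AP = (−27, −8, 5), and AP × d = (−25, −30, −183).
|AP × d|² = 35014 and |d|² = 61, so the distance is √(35014/61) = √574.

√574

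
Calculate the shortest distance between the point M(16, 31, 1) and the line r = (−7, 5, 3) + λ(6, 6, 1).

√41

Direction vector d = (6, 6, 1).
AP = (23, 26, −2); AP·d = 292, |AP|² = 1209, |d|² = 73.
distance² = |AP|² − (AP·d)²/|d|² = 1209 − 85264/73 = 41, so the distance is √41.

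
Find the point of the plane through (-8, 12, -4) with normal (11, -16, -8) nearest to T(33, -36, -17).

The perpendicular from T has direction n = (11, -16, -8): r = (33, -36, -17) + t(11, -16, -8).
Substitute into the plane: n·(T + tn) = -248 gives 1075 + 441t = -248, so t = -3.
Foot = (33, -36, -17) + (-3)·(11, -16, -8) = (0, 12, 7).

(0, 12, 7)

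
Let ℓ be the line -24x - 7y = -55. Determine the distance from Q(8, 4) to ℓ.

d = |(-24)·8 + (-7)·4 − (-55)| / √(576 + 49) = |-165|/25 = 33/5.

33/5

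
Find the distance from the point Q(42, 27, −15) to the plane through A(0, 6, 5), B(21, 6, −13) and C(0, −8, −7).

AB = (21, 0, −18) and AC = (0, −14, −12), so a normal is n = AB × AC = (−252, 252, −294).
Then n·(42, 27, −15) − 42 = 588.
|n| = √(63504 + 63504 + 86436) = 462, so the distance is |588|/462 = 14/11.

14/11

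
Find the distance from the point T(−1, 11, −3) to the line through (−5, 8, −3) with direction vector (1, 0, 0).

Direction vector d = (1, 0, 0).
AP = (4, 3, 0); AP·d = 4, |AP|² = 25, |d|² = 1.
distance² = |AP|² − (AP·d)²/|d|² = 25 − 16/1 = 9, so the distance is 3.

3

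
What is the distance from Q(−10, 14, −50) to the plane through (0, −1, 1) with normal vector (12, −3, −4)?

3

The plane has equation n·(r − (0, −1, 1)) = 0, i.e. n·r = -1.
d = |12·(-10) + (-3)·14 + (-4)·(-50) − (-1)| / √(144 + 9 + 16) = |39| / 13 = 3.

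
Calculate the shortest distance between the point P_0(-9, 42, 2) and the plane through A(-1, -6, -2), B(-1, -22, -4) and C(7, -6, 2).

16/9

AB = (0, -16, -2) and AC = (8, 0, 4), so a normal is n = AB × AC = (-64, -16, 128).
Then n·(-9, 42, 2) - (-96) = 256.
|n| = √(4096 + 256 + 16384) = 144, so the distance is |256|/144 = 16/9.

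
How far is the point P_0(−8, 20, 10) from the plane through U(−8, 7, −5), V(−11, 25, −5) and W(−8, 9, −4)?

UV = (−3, 18, 0) and UW = (0, 2, 1), so a normal is n = UV × UW = (18, 3, −6).
Then n·(−8, 20, 10) − (−93) = −51.
|n| = √(324 + 9 + 36) = 3√41, so the distance is |-51|/(3√41) = 17√41/41.

17/√41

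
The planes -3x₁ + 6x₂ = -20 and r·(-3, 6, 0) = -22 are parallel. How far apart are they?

2/(3√5)

Both planes have normal n = (-3, 6, 0), |n| = 3√5. Any point on the first plane is at distance |(-22) − (-20)|/|n| = 2/(3√5) from the second.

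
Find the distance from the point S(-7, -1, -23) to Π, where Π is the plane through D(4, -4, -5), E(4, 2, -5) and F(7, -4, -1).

DE = (0, 6, 0) and DF = (3, 0, 4), so a normal is n = DE × DF = (24, 0, -18).
d = |24·(-7) + (-18)·(-23) − 186| / √(576 + 0 + 324) = |60| / 30 = 2.

2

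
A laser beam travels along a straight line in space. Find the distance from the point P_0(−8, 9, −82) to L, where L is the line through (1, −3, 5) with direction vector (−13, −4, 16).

15√17

Direction vector d = (−13, −4, 16).
AP = (−9, 12, −87); AP·d = -1323, |AP|² = 7794, |d|² = 441.
distance² = |AP|² − (AP·d)²/|d|² = 7794 − 1750329/441 = 3825, so the distance is 15√17.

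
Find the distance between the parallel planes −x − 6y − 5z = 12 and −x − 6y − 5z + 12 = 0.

12√62/31

With common normal n = (−1, −6, −5) (|n| = √62), the distance is |12 − (-12)|/|n| = 24/√62 = 12√62/31.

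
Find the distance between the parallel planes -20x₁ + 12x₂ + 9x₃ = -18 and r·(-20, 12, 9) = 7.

With common normal n = (-20, 12, 9) (|n| = 25), the distance is |(-18) − 7|/|n| = 25/25 = 1.

1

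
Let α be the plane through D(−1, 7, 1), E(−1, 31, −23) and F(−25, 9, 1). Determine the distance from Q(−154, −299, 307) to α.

9

DE = (0, 24, −24) and DF = (−24, 2, 0), so a normal is n = DE × DF = (48, 576, 576).
Then n·(−154, −299, 307) − 4560 = −7344.
|n| = √(2304 + 331776 + 331776) = 816, so the distance is |-7344|/816 = 9.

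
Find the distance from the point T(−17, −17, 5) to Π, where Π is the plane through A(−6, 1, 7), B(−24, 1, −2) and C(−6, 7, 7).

7√5/5

AB = (−18, 0, −9) and AC = (0, 6, 0), so a normal is n = AB × AC = (54, 0, −108).
Then n·(−17, −17, 5) − (−1080) = −378.
|n| = √(2916 + 0 + 11664) = 54√5, so the distance is |-378|/(54√5) = 7√5/5.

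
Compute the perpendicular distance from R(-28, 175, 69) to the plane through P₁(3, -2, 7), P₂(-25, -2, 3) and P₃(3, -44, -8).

3

P₁P₂ = (-28, 0, -4) and P₁P₃ = (0, -42, -15), so a normal is n = P₁P₂ × P₁P₃ = (-168, -420, 1176).
n = (-168, -420, 1176); n·P − 8568 = 3780; |n| = 1260; distance = 3780/1260 = 3.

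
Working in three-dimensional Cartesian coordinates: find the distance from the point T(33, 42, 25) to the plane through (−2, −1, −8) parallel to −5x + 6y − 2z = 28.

17√65/65

Parallel planes share the normal n = (−5, 6, −2); since (−2, −1, −8) lies on the plane, its equation is −5x + 6y − 2z = 20.
n = (−5, 6, −2); n·P − 20 = 17; |n| = √65; distance = 17/√65.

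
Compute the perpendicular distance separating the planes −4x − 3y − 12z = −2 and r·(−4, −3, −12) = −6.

4/13

With common normal n = (−4, −3, −12) (|n| = 13), the distance is |(-2) − (-6)|/|n| = 4/13.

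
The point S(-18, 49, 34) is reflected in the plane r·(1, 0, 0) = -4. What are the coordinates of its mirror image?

n = (1, 0, 0), |n|² = 1, n·S − (-4) = -14, so t = -14/1 = -14.
Foot F = S − (-14)·n = (-4, 49, 34); the reflection is 2F − S = (10, 49, 34).

(10, 49, 34)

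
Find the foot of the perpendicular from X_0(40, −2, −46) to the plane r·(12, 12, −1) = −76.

(16, -26, -44)

The perpendicular from X_0 has direction n = (12, 12, −1): r = (40, −2, −46) + μ(12, 12, −1).
Substitute into the plane: n·(X_0 + μn) = -76 gives 502 + 289μ = -76, so μ = -2.
Foot = (40, −2, −46) + (-2)·(12, 12, −1) = (16, −26, −44).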